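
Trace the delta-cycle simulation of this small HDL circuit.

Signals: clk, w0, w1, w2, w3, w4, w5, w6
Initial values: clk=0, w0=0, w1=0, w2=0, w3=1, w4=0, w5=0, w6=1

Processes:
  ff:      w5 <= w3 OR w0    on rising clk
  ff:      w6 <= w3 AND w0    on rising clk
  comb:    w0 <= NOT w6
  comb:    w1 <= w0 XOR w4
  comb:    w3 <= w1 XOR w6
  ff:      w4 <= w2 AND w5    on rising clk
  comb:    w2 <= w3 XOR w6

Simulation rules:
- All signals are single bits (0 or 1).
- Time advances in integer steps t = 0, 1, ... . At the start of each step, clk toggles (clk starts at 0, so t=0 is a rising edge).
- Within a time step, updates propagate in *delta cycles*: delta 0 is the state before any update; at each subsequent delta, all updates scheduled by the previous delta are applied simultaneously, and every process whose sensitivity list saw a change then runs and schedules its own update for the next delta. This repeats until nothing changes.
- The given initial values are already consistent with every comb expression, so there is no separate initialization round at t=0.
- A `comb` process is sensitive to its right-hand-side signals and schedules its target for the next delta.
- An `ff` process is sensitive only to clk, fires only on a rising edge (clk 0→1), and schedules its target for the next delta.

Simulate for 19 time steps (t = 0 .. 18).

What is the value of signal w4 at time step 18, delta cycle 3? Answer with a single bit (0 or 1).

t0.Δ0 w3=1 clk=0 w2=0 w6=1 w1=0 w4=0 w5=0 w0=0
t0.Δ1 w3=1 clk=1 w2=0 w6=1 w1=0 w4=0 w5=0 w0=0
t0.Δ2 w3=1 clk=1 w2=0 w6=0 w1=0 w4=0 w5=1 w0=0
t0.Δ3 w3=0 clk=1 w2=1 w6=0 w1=0 w4=0 w5=1 w0=1
t0.Δ4 w3=0 clk=1 w2=0 w6=0 w1=1 w4=0 w5=1 w0=1
t0.Δ5 w3=1 clk=1 w2=0 w6=0 w1=1 w4=0 w5=1 w0=1
t0.Δ6 w3=1 clk=1 w2=1 w6=0 w1=1 w4=0 w5=1 w0=1
t1.Δ0 w3=1 clk=1 w2=1 w6=0 w1=1 w4=0 w5=1 w0=1
t1.Δ1 w3=1 clk=0 w2=1 w6=0 w1=1 w4=0 w5=1 w0=1
t2.Δ0 w3=1 clk=0 w2=1 w6=0 w1=1 w4=0 w5=1 w0=1
t2.Δ1 w3=1 clk=1 w2=1 w6=0 w1=1 w4=0 w5=1 w0=1
t2.Δ2 w3=1 clk=1 w2=1 w6=1 w1=1 w4=1 w5=1 w0=1
t2.Δ3 w3=0 clk=1 w2=0 w6=1 w1=0 w4=1 w5=1 w0=0
t2.Δ4 w3=1 clk=1 w2=1 w6=1 w1=1 w4=1 w5=1 w0=0
t2.Δ5 w3=0 clk=1 w2=0 w6=1 w1=1 w4=1 w5=1 w0=0
t2.Δ6 w3=0 clk=1 w2=1 w6=1 w1=1 w4=1 w5=1 w0=0
t3.Δ0 w3=0 clk=1 w2=1 w6=1 w1=1 w4=1 w5=1 w0=0
t3.Δ1 w3=0 clk=0 w2=1 w6=1 w1=1 w4=1 w5=1 w0=0
t4.Δ0 w3=0 clk=0 w2=1 w6=1 w1=1 w4=1 w5=1 w0=0
t4.Δ1 w3=0 clk=1 w2=1 w6=1 w1=1 w4=1 w5=1 w0=0
t4.Δ2 w3=0 clk=1 w2=1 w6=0 w1=1 w4=1 w5=0 w0=0
t4.Δ3 w3=1 clk=1 w2=0 w6=0 w1=1 w4=1 w5=0 w0=1
t4.Δ4 w3=1 clk=1 w2=1 w6=0 w1=0 w4=1 w5=0 w0=1
t4.Δ5 w3=0 clk=1 w2=1 w6=0 w1=0 w4=1 w5=0 w0=1
t4.Δ6 w3=0 clk=1 w2=0 w6=0 w1=0 w4=1 w5=0 w0=1
t5.Δ0 w3=0 clk=1 w2=0 w6=0 w1=0 w4=1 w5=0 w0=1
t5.Δ1 w3=0 clk=0 w2=0 w6=0 w1=0 w4=1 w5=0 w0=1
t6.Δ0 w3=0 clk=0 w2=0 w6=0 w1=0 w4=1 w5=0 w0=1
t6.Δ1 w3=0 clk=1 w2=0 w6=0 w1=0 w4=1 w5=0 w0=1
t6.Δ2 w3=0 clk=1 w2=0 w6=0 w1=0 w4=0 w5=1 w0=1
t6.Δ3 w3=0 clk=1 w2=0 w6=0 w1=1 w4=0 w5=1 w0=1
t6.Δ4 w3=1 clk=1 w2=0 w6=0 w1=1 w4=0 w5=1 w0=1
t6.Δ5 w3=1 clk=1 w2=1 w6=0 w1=1 w4=0 w5=1 w0=1
t7.Δ0 w3=1 clk=1 w2=1 w6=0 w1=1 w4=0 w5=1 w0=1
t7.Δ1 w3=1 clk=0 w2=1 w6=0 w1=1 w4=0 w5=1 w0=1
t8.Δ0 w3=1 clk=0 w2=1 w6=0 w1=1 w4=0 w5=1 w0=1
t8.Δ1 w3=1 clk=1 w2=1 w6=0 w1=1 w4=0 w5=1 w0=1
t8.Δ2 w3=1 clk=1 w2=1 w6=1 w1=1 w4=1 w5=1 w0=1
t8.Δ3 w3=0 clk=1 w2=0 w6=1 w1=0 w4=1 w5=1 w0=0
t8.Δ4 w3=1 clk=1 w2=1 w6=1 w1=1 w4=1 w5=1 w0=0
t8.Δ5 w3=0 clk=1 w2=0 w6=1 w1=1 w4=1 w5=1 w0=0
t8.Δ6 w3=0 clk=1 w2=1 w6=1 w1=1 w4=1 w5=1 w0=0
t9.Δ0 w3=0 clk=1 w2=1 w6=1 w1=1 w4=1 w5=1 w0=0
t9.Δ1 w3=0 clk=0 w2=1 w6=1 w1=1 w4=1 w5=1 w0=0
t10.Δ0 w3=0 clk=0 w2=1 w6=1 w1=1 w4=1 w5=1 w0=0
t10.Δ1 w3=0 clk=1 w2=1 w6=1 w1=1 w4=1 w5=1 w0=0
t10.Δ2 w3=0 clk=1 w2=1 w6=0 w1=1 w4=1 w5=0 w0=0
t10.Δ3 w3=1 clk=1 w2=0 w6=0 w1=1 w4=1 w5=0 w0=1
t10.Δ4 w3=1 clk=1 w2=1 w6=0 w1=0 w4=1 w5=0 w0=1
t10.Δ5 w3=0 clk=1 w2=1 w6=0 w1=0 w4=1 w5=0 w0=1
t10.Δ6 w3=0 clk=1 w2=0 w6=0 w1=0 w4=1 w5=0 w0=1
t11.Δ0 w3=0 clk=1 w2=0 w6=0 w1=0 w4=1 w5=0 w0=1
t11.Δ1 w3=0 clk=0 w2=0 w6=0 w1=0 w4=1 w5=0 w0=1
t12.Δ0 w3=0 clk=0 w2=0 w6=0 w1=0 w4=1 w5=0 w0=1
t12.Δ1 w3=0 clk=1 w2=0 w6=0 w1=0 w4=1 w5=0 w0=1
t12.Δ2 w3=0 clk=1 w2=0 w6=0 w1=0 w4=0 w5=1 w0=1
t12.Δ3 w3=0 clk=1 w2=0 w6=0 w1=1 w4=0 w5=1 w0=1
t12.Δ4 w3=1 clk=1 w2=0 w6=0 w1=1 w4=0 w5=1 w0=1
t12.Δ5 w3=1 clk=1 w2=1 w6=0 w1=1 w4=0 w5=1 w0=1
t13.Δ0 w3=1 clk=1 w2=1 w6=0 w1=1 w4=0 w5=1 w0=1
t13.Δ1 w3=1 clk=0 w2=1 w6=0 w1=1 w4=0 w5=1 w0=1
t14.Δ0 w3=1 clk=0 w2=1 w6=0 w1=1 w4=0 w5=1 w0=1
t14.Δ1 w3=1 clk=1 w2=1 w6=0 w1=1 w4=0 w5=1 w0=1
t14.Δ2 w3=1 clk=1 w2=1 w6=1 w1=1 w4=1 w5=1 w0=1
t14.Δ3 w3=0 clk=1 w2=0 w6=1 w1=0 w4=1 w5=1 w0=0
t14.Δ4 w3=1 clk=1 w2=1 w6=1 w1=1 w4=1 w5=1 w0=0
t14.Δ5 w3=0 clk=1 w2=0 w6=1 w1=1 w4=1 w5=1 w0=0
t14.Δ6 w3=0 clk=1 w2=1 w6=1 w1=1 w4=1 w5=1 w0=0
t15.Δ0 w3=0 clk=1 w2=1 w6=1 w1=1 w4=1 w5=1 w0=0
t15.Δ1 w3=0 clk=0 w2=1 w6=1 w1=1 w4=1 w5=1 w0=0
t16.Δ0 w3=0 clk=0 w2=1 w6=1 w1=1 w4=1 w5=1 w0=0
t16.Δ1 w3=0 clk=1 w2=1 w6=1 w1=1 w4=1 w5=1 w0=0
t16.Δ2 w3=0 clk=1 w2=1 w6=0 w1=1 w4=1 w5=0 w0=0
t16.Δ3 w3=1 clk=1 w2=0 w6=0 w1=1 w4=1 w5=0 w0=1
t16.Δ4 w3=1 clk=1 w2=1 w6=0 w1=0 w4=1 w5=0 w0=1
t16.Δ5 w3=0 clk=1 w2=1 w6=0 w1=0 w4=1 w5=0 w0=1
t16.Δ6 w3=0 clk=1 w2=0 w6=0 w1=0 w4=1 w5=0 w0=1
t17.Δ0 w3=0 clk=1 w2=0 w6=0 w1=0 w4=1 w5=0 w0=1
t17.Δ1 w3=0 clk=0 w2=0 w6=0 w1=0 w4=1 w5=0 w0=1
t18.Δ0 w3=0 clk=0 w2=0 w6=0 w1=0 w4=1 w5=0 w0=1
t18.Δ1 w3=0 clk=1 w2=0 w6=0 w1=0 w4=1 w5=0 w0=1
t18.Δ2 w3=0 clk=1 w2=0 w6=0 w1=0 w4=0 w5=1 w0=1
t18.Δ3 w3=0 clk=1 w2=0 w6=0 w1=1 w4=0 w5=1 w0=1
t18.Δ4 w3=1 clk=1 w2=0 w6=0 w1=1 w4=0 w5=1 w0=1
t18.Δ5 w3=1 clk=1 w2=1 w6=0 w1=1 w4=0 w5=1 w0=1

0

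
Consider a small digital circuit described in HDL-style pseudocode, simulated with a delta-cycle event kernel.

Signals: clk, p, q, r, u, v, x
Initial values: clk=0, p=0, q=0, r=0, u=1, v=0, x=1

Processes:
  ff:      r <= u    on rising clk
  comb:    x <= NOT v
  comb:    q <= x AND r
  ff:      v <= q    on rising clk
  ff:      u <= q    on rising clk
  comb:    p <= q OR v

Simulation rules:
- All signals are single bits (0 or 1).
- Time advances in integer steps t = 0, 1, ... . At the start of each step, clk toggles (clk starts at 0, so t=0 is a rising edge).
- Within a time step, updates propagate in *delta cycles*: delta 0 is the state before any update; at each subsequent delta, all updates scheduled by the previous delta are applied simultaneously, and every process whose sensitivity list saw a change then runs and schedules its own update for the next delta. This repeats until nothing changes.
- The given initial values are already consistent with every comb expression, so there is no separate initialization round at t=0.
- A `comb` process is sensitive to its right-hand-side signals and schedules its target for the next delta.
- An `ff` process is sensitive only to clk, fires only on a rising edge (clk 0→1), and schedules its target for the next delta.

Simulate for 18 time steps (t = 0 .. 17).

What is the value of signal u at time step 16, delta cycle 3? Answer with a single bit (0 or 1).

0

t0.Δ0 u=1 q=0 r=0 x=1 clk=0 p=0 v=0
t0.Δ1 u=1 q=0 r=0 x=1 clk=1 p=0 v=0
t0.Δ2 u=0 q=0 r=1 x=1 clk=1 p=0 v=0
t0.Δ3 u=0 q=1 r=1 x=1 clk=1 p=0 v=0
t0.Δ4 u=0 q=1 r=1 x=1 clk=1 p=1 v=0
t1.Δ0 u=0 q=1 r=1 x=1 clk=1 p=1 v=0
t1.Δ1 u=0 q=1 r=1 x=1 clk=0 p=1 v=0
t2.Δ0 u=0 q=1 r=1 x=1 clk=0 p=1 v=0
t2.Δ1 u=0 q=1 r=1 x=1 clk=1 p=1 v=0
t2.Δ2 u=1 q=1 r=0 x=1 clk=1 p=1 v=1
t2.Δ3 u=1 q=0 r=0 x=0 clk=1 p=1 v=1
t3.Δ0 u=1 q=0 r=0 x=0 clk=1 p=1 v=1
t3.Δ1 u=1 q=0 r=0 x=0 clk=0 p=1 v=1
t4.Δ0 u=1 q=0 r=0 x=0 clk=0 p=1 v=1
t4.Δ1 u=1 q=0 r=0 x=0 clk=1 p=1 v=1
t4.Δ2 u=0 q=0 r=1 x=0 clk=1 p=1 v=0
t4.Δ3 u=0 q=0 r=1 x=1 clk=1 p=0 v=0
t4.Δ4 u=0 q=1 r=1 x=1 clk=1 p=0 v=0
t4.Δ5 u=0 q=1 r=1 x=1 clk=1 p=1 v=0
t5.Δ0 u=0 q=1 r=1 x=1 clk=1 p=1 v=0
t5.Δ1 u=0 q=1 r=1 x=1 clk=0 p=1 v=0
t6.Δ0 u=0 q=1 r=1 x=1 clk=0 p=1 v=0
t6.Δ1 u=0 q=1 r=1 x=1 clk=1 p=1 v=0
t6.Δ2 u=1 q=1 r=0 x=1 clk=1 p=1 v=1
t6.Δ3 u=1 q=0 r=0 x=0 clk=1 p=1 v=1
t7.Δ0 u=1 q=0 r=0 x=0 clk=1 p=1 v=1
t7.Δ1 u=1 q=0 r=0 x=0 clk=0 p=1 v=1
t8.Δ0 u=1 q=0 r=0 x=0 clk=0 p=1 v=1
t8.Δ1 u=1 q=0 r=0 x=0 clk=1 p=1 v=1
t8.Δ2 u=0 q=0 r=1 x=0 clk=1 p=1 v=0
t8.Δ3 u=0 q=0 r=1 x=1 clk=1 p=0 v=0
t8.Δ4 u=0 q=1 r=1 x=1 clk=1 p=0 v=0
t8.Δ5 u=0 q=1 r=1 x=1 clk=1 p=1 v=0
t9.Δ0 u=0 q=1 r=1 x=1 clk=1 p=1 v=0
t9.Δ1 u=0 q=1 r=1 x=1 clk=0 p=1 v=0
t10.Δ0 u=0 q=1 r=1 x=1 clk=0 p=1 v=0
t10.Δ1 u=0 q=1 r=1 x=1 clk=1 p=1 v=0
t10.Δ2 u=1 q=1 r=0 x=1 clk=1 p=1 v=1
t10.Δ3 u=1 q=0 r=0 x=0 clk=1 p=1 v=1
t11.Δ0 u=1 q=0 r=0 x=0 clk=1 p=1 v=1
t11.Δ1 u=1 q=0 r=0 x=0 clk=0 p=1 v=1
t12.Δ0 u=1 q=0 r=0 x=0 clk=0 p=1 v=1
t12.Δ1 u=1 q=0 r=0 x=0 clk=1 p=1 v=1
t12.Δ2 u=0 q=0 r=1 x=0 clk=1 p=1 v=0
t12.Δ3 u=0 q=0 r=1 x=1 clk=1 p=0 v=0
t12.Δ4 u=0 q=1 r=1 x=1 clk=1 p=0 v=0
t12.Δ5 u=0 q=1 r=1 x=1 clk=1 p=1 v=0
t13.Δ0 u=0 q=1 r=1 x=1 clk=1 p=1 v=0
t13.Δ1 u=0 q=1 r=1 x=1 clk=0 p=1 v=0
t14.Δ0 u=0 q=1 r=1 x=1 clk=0 p=1 v=0
t14.Δ1 u=0 q=1 r=1 x=1 clk=1 p=1 v=0
t14.Δ2 u=1 q=1 r=0 x=1 clk=1 p=1 v=1
t14.Δ3 u=1 q=0 r=0 x=0 clk=1 p=1 v=1
t15.Δ0 u=1 q=0 r=0 x=0 clk=1 p=1 v=1
t15.Δ1 u=1 q=0 r=0 x=0 clk=0 p=1 v=1
t16.Δ0 u=1 q=0 r=0 x=0 clk=0 p=1 v=1
t16.Δ1 u=1 q=0 r=0 x=0 clk=1 p=1 v=1
t16.Δ2 u=0 q=0 r=1 x=0 clk=1 p=1 v=0
t16.Δ3 u=0 q=0 r=1 x=1 clk=1 p=0 v=0
t16.Δ4 u=0 q=1 r=1 x=1 clk=1 p=0 v=0
t16.Δ5 u=0 q=1 r=1 x=1 clk=1 p=1 v=0
t17.Δ0 u=0 q=1 r=1 x=1 clk=1 p=1 v=0
t17.Δ1 u=0 q=1 r=1 x=1 clk=0 p=1 v=0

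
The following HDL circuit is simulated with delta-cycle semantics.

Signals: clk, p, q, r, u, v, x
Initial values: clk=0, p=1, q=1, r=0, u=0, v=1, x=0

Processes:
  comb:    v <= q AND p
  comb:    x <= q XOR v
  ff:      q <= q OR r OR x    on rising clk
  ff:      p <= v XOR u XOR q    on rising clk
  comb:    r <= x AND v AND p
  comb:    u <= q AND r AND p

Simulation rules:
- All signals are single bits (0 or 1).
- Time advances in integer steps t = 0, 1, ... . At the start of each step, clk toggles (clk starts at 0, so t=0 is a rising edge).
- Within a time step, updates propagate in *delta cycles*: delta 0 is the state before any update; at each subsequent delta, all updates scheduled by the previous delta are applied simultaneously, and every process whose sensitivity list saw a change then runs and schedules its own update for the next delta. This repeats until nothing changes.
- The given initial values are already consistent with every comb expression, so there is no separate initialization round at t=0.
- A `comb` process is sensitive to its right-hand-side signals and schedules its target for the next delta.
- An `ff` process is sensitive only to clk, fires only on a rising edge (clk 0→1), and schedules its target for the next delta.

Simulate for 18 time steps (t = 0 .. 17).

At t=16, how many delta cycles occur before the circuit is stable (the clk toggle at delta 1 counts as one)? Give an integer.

[bits: u,p,r,v,x,q,clk]
t=0: Δ0=0101010 Δ1=0101011 Δ2=0001011 Δ3=0000011 Δ4=0000111 | 4Δ
t=1: Δ0=0000111 Δ1=0000110 | 1Δ
t=2: Δ0=0000110 Δ1=0000111 Δ2=0100111 Δ3=0101111 Δ4=0111011 Δ5=1101011 Δ6=0101011 | 6Δ
t=3: Δ0=0101011 Δ1=0101010 | 1Δ
t=4: Δ0=0101010 Δ1=0101011 Δ2=0001011 Δ3=0000011 Δ4=0000111 | 4Δ
t=5: Δ0=0000111 Δ1=0000110 | 1Δ
t=6: Δ0=0000110 Δ1=0000111 Δ2=0100111 Δ3=0101111 Δ4=0111011 Δ5=1101011 Δ6=0101011 | 6Δ
t=7: Δ0=0101011 Δ1=0101010 | 1Δ
t=8: Δ0=0101010 Δ1=0101011 Δ2=0001011 Δ3=0000011 Δ4=0000111 | 4Δ
t=9: Δ0=0000111 Δ1=0000110 | 1Δ
t=10: Δ0=0000110 Δ1=0000111 Δ2=0100111 Δ3=0101111 Δ4=0111011 Δ5=1101011 Δ6=0101011 | 6Δ
t=11: Δ0=0101011 Δ1=0101010 | 1Δ
t=12: Δ0=0101010 Δ1=0101011 Δ2=0001011 Δ3=0000011 Δ4=0000111 | 4Δ
t=13: Δ0=0000111 Δ1=0000110 | 1Δ
t=14: Δ0=0000110 Δ1=0000111 Δ2=0100111 Δ3=0101111 Δ4=0111011 Δ5=1101011 Δ6=0101011 | 6Δ
t=15: Δ0=0101011 Δ1=0101010 | 1Δ
t=16: Δ0=0101010 Δ1=0101011 Δ2=0001011 Δ3=0000011 Δ4=0000111 | 4Δ
t=17: Δ0=0000111 Δ1=0000110 | 1Δ

4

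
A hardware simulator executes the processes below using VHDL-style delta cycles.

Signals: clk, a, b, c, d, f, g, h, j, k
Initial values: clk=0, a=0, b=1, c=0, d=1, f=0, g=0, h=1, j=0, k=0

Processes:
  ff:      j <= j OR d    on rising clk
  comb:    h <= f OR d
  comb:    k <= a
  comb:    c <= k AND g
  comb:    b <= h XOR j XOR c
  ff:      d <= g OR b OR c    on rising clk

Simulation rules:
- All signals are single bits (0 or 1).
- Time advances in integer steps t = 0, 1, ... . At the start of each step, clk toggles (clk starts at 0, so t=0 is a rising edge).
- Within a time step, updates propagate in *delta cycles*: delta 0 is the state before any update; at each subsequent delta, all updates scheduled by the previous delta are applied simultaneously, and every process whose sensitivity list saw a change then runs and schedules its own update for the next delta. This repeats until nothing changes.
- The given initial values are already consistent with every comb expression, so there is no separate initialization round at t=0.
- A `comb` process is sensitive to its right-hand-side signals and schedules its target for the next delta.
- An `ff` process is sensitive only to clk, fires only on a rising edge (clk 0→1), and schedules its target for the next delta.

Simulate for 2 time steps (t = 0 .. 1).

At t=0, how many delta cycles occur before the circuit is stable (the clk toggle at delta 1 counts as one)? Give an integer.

3

t0.Δ0 d=1 a=0 b=1 h=1 k=0 clk=0 g=0 c=0 j=0 f=0
t0.Δ1 d=1 a=0 b=1 h=1 k=0 clk=1 g=0 c=0 j=0 f=0
t0.Δ2 d=1 a=0 b=1 h=1 k=0 clk=1 g=0 c=0 j=1 f=0
t0.Δ3 d=1 a=0 b=0 h=1 k=0 clk=1 g=0 c=0 j=1 f=0
t1.Δ0 d=1 a=0 b=0 h=1 k=0 clk=1 g=0 c=0 j=1 f=0
t1.Δ1 d=1 a=0 b=0 h=1 k=0 clk=0 g=0 c=0 j=1 f=0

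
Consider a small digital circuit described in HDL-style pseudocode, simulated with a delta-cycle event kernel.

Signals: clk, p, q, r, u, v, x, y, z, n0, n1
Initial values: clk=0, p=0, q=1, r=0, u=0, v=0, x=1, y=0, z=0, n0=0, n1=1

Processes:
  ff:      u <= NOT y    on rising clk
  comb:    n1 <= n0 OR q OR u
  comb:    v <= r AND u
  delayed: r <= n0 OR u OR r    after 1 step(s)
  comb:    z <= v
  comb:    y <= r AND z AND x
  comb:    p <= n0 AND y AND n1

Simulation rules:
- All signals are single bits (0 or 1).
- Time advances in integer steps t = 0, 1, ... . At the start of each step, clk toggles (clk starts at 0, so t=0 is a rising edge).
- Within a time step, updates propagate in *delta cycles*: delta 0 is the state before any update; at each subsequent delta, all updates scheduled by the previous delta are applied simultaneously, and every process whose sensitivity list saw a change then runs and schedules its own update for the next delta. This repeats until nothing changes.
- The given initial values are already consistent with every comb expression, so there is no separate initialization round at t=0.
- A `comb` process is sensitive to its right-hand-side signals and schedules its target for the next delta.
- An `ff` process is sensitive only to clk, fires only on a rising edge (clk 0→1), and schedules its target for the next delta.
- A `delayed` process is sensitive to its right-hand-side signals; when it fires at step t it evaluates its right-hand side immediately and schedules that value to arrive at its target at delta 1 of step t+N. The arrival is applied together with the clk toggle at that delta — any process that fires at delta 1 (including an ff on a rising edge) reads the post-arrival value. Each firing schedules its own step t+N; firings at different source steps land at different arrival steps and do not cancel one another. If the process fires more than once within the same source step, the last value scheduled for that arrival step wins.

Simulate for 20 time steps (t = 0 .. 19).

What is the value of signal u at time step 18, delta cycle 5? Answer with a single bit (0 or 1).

[bits: y,n1,p,x,r,clk,q,n0,v,u,z]
t=0: Δ0=01010010000 Δ1=01010110000 Δ2=01010110010 | 2Δ
t=1: Δ0=01010110010 Δ1=01011010010 Δ2=01011010110 Δ3=01011010111 Δ4=11011010111 | 4Δ
t=2: Δ0=11011010111 Δ1=11011110111 Δ2=11011110101 Δ3=11011110001 Δ4=11011110000 Δ5=01011110000 | 5Δ
t=3: Δ0=01011110000 Δ1=01011010000 | 1Δ
t=4: Δ0=01011010000 Δ1=01011110000 Δ2=01011110010 Δ3=01011110110 Δ4=01011110111 Δ5=11011110111 | 5Δ
t=5: Δ0=11011110111 Δ1=11011010111 | 1Δ
t=6: Δ0=11011010111 Δ1=11011110111 Δ2=11011110101 Δ3=11011110001 Δ4=11011110000 Δ5=01011110000 | 5Δ
t=7: Δ0=01011110000 Δ1=01011010000 | 1Δ
t=8: Δ0=01011010000 Δ1=01011110000 Δ2=01011110010 Δ3=01011110110 Δ4=01011110111 Δ5=11011110111 | 5Δ
t=9: Δ0=11011110111 Δ1=11011010111 | 1Δ
t=10: Δ0=11011010111 Δ1=11011110111 Δ2=11011110101 Δ3=11011110001 Δ4=11011110000 Δ5=01011110000 | 5Δ
t=11: Δ0=01011110000 Δ1=01011010000 | 1Δ
t=12: Δ0=01011010000 Δ1=01011110000 Δ2=01011110010 Δ3=01011110110 Δ4=01011110111 Δ5=11011110111 | 5Δ
t=13: Δ0=11011110111 Δ1=11011010111 | 1Δ
t=14: Δ0=11011010111 Δ1=11011110111 Δ2=11011110101 Δ3=11011110001 Δ4=11011110000 Δ5=01011110000 | 5Δ
t=15: Δ0=01011110000 Δ1=01011010000 | 1Δ
t=16: Δ0=01011010000 Δ1=01011110000 Δ2=01011110010 Δ3=01011110110 Δ4=01011110111 Δ5=11011110111 | 5Δ
t=17: Δ0=11011110111 Δ1=11011010111 | 1Δ
t=18: Δ0=11011010111 Δ1=11011110111 Δ2=11011110101 Δ3=11011110001 Δ4=11011110000 Δ5=01011110000 | 5Δ
t=19: Δ0=01011110000 Δ1=01011010000 | 1Δ

0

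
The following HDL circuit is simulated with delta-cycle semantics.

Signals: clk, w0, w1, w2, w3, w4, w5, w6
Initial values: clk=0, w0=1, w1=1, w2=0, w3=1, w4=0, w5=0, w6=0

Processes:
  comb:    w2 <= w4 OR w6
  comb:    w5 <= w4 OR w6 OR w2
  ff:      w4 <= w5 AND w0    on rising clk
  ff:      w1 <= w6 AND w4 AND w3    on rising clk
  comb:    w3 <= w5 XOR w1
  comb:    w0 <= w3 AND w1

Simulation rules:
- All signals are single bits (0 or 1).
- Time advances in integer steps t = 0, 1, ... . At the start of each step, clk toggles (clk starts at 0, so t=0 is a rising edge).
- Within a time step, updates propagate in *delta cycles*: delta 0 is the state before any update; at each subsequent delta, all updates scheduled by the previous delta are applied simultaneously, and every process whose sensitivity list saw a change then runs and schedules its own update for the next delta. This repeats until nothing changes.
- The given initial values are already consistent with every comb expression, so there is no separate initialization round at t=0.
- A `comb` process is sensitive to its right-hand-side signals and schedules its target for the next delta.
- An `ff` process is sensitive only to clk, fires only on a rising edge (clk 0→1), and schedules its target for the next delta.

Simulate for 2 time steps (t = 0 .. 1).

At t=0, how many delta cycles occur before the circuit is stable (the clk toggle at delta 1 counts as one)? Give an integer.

3

t=0 Δ0: clk=0 w1=1 w5=0 w6=0 w4=0 w0=1 w3=1 w2=0
  Δ1: clk:0→1
  Δ2: w1:1→0
  Δ3: w0:1→0, w3:1→0
  (3Δ to stable)
t=1 Δ0: clk=1 w1=0 w5=0 w6=0 w4=0 w0=0 w3=0 w2=0
  Δ1: clk:1→0
  (1Δ to stable)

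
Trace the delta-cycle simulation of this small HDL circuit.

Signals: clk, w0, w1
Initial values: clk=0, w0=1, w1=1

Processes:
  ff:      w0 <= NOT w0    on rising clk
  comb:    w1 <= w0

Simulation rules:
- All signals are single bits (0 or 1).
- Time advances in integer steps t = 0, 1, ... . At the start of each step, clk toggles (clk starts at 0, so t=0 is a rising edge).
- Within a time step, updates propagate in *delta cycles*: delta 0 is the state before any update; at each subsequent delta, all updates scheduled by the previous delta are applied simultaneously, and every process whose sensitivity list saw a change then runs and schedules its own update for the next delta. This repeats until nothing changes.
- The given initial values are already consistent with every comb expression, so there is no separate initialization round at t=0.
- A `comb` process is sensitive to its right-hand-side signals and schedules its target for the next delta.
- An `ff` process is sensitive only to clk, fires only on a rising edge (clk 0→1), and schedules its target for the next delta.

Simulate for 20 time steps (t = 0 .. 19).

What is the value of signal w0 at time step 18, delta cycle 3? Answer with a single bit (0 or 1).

1

t=0 Δ0: w1=1 clk=0 w0=1
  Δ1: clk:0→1
  Δ2: w0:1→0
  Δ3: w1:1→0
  (3Δ to stable)
t=1 Δ0: w1=0 clk=1 w0=0
  Δ1: clk:1→0
  (1Δ to stable)
t=2 Δ0: w1=0 clk=0 w0=0
  Δ1: clk:0→1
  Δ2: w0:0→1
  Δ3: w1:0→1
  (3Δ to stable)
t=3 Δ0: w1=1 clk=1 w0=1
  Δ1: clk:1→0
  (1Δ to stable)
t=4 Δ0: w1=1 clk=0 w0=1
  Δ1: clk:0→1
  Δ2: w0:1→0
  Δ3: w1:1→0
  (3Δ to stable)
t=5 Δ0: w1=0 clk=1 w0=0
  Δ1: clk:1→0
  (1Δ to stable)
t=6 Δ0: w1=0 clk=0 w0=0
  Δ1: clk:0→1
  Δ2: w0:0→1
  Δ3: w1:0→1
  (3Δ to stable)
t=7 Δ0: w1=1 clk=1 w0=1
  Δ1: clk:1→0
  (1Δ to stable)
t=8 Δ0: w1=1 clk=0 w0=1
  Δ1: clk:0→1
  Δ2: w0:1→0
  Δ3: w1:1→0
  (3Δ to stable)
t=9 Δ0: w1=0 clk=1 w0=0
  Δ1: clk:1→0
  (1Δ to stable)
t=10 Δ0: w1=0 clk=0 w0=0
  Δ1: clk:0→1
  Δ2: w0:0→1
  Δ3: w1:0→1
  (3Δ to stable)
t=11 Δ0: w1=1 clk=1 w0=1
  Δ1: clk:1→0
  (1Δ to stable)
t=12 Δ0: w1=1 clk=0 w0=1
  Δ1: clk:0→1
  Δ2: w0:1→0
  Δ3: w1:1→0
  (3Δ to stable)
t=13 Δ0: w1=0 clk=1 w0=0
  Δ1: clk:1→0
  (1Δ to stable)
t=14 Δ0: w1=0 clk=0 w0=0
  Δ1: clk:0→1
  Δ2: w0:0→1
  Δ3: w1:0→1
  (3Δ to stable)
t=15 Δ0: w1=1 clk=1 w0=1
  Δ1: clk:1→0
  (1Δ to stable)
t=16 Δ0: w1=1 clk=0 w0=1
  Δ1: clk:0→1
  Δ2: w0:1→0
  Δ3: w1:1→0
  (3Δ to stable)
t=17 Δ0: w1=0 clk=1 w0=0
  Δ1: clk:1→0
  (1Δ to stable)
t=18 Δ0: w1=0 clk=0 w0=0
  Δ1: clk:0→1
  Δ2: w0:0→1
  Δ3: w1:0→1
  (3Δ to stable)
t=19 Δ0: w1=1 clk=1 w0=1
  Δ1: clk:1→0
  (1Δ to stable)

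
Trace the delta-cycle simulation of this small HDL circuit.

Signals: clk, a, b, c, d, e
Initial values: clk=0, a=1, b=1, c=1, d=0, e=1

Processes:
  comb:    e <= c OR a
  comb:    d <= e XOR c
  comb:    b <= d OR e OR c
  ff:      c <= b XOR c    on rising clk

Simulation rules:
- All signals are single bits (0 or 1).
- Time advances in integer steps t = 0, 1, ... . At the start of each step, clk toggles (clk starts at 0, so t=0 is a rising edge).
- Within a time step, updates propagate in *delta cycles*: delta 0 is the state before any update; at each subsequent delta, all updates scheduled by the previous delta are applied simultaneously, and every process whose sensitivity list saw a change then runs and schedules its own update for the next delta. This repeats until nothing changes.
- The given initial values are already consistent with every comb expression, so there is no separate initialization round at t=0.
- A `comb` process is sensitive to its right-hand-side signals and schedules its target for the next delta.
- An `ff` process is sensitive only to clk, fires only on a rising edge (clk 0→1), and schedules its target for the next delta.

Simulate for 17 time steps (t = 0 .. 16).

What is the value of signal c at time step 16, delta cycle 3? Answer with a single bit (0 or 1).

t0.Δ0 e=1 b=1 a=1 c=1 clk=0 d=0
t0.Δ1 e=1 b=1 a=1 c=1 clk=1 d=0
t0.Δ2 e=1 b=1 a=1 c=0 clk=1 d=0
t0.Δ3 e=1 b=1 a=1 c=0 clk=1 d=1
t1.Δ0 e=1 b=1 a=1 c=0 clk=1 d=1
t1.Δ1 e=1 b=1 a=1 c=0 clk=0 d=1
t2.Δ0 e=1 b=1 a=1 c=0 clk=0 d=1
t2.Δ1 e=1 b=1 a=1 c=0 clk=1 d=1
t2.Δ2 e=1 b=1 a=1 c=1 clk=1 d=1
t2.Δ3 e=1 b=1 a=1 c=1 clk=1 d=0
t3.Δ0 e=1 b=1 a=1 c=1 clk=1 d=0
t3.Δ1 e=1 b=1 a=1 c=1 clk=0 d=0
t4.Δ0 e=1 b=1 a=1 c=1 clk=0 d=0
t4.Δ1 e=1 b=1 a=1 c=1 clk=1 d=0
t4.Δ2 e=1 b=1 a=1 c=0 clk=1 d=0
t4.Δ3 e=1 b=1 a=1 c=0 clk=1 d=1
t5.Δ0 e=1 b=1 a=1 c=0 clk=1 d=1
t5.Δ1 e=1 b=1 a=1 c=0 clk=0 d=1
t6.Δ0 e=1 b=1 a=1 c=0 clk=0 d=1
t6.Δ1 e=1 b=1 a=1 c=0 clk=1 d=1
t6.Δ2 e=1 b=1 a=1 c=1 clk=1 d=1
t6.Δ3 e=1 b=1 a=1 c=1 clk=1 d=0
t7.Δ0 e=1 b=1 a=1 c=1 clk=1 d=0
t7.Δ1 e=1 b=1 a=1 c=1 clk=0 d=0
t8.Δ0 e=1 b=1 a=1 c=1 clk=0 d=0
t8.Δ1 e=1 b=1 a=1 c=1 clk=1 d=0
t8.Δ2 e=1 b=1 a=1 c=0 clk=1 d=0
t8.Δ3 e=1 b=1 a=1 c=0 clk=1 d=1
t9.Δ0 e=1 b=1 a=1 c=0 clk=1 d=1
t9.Δ1 e=1 b=1 a=1 c=0 clk=0 d=1
t10.Δ0 e=1 b=1 a=1 c=0 clk=0 d=1
t10.Δ1 e=1 b=1 a=1 c=0 clk=1 d=1
t10.Δ2 e=1 b=1 a=1 c=1 clk=1 d=1
t10.Δ3 e=1 b=1 a=1 c=1 clk=1 d=0
t11.Δ0 e=1 b=1 a=1 c=1 clk=1 d=0
t11.Δ1 e=1 b=1 a=1 c=1 clk=0 d=0
t12.Δ0 e=1 b=1 a=1 c=1 clk=0 d=0
t12.Δ1 e=1 b=1 a=1 c=1 clk=1 d=0
t12.Δ2 e=1 b=1 a=1 c=0 clk=1 d=0
t12.Δ3 e=1 b=1 a=1 c=0 clk=1 d=1
t13.Δ0 e=1 b=1 a=1 c=0 clk=1 d=1
t13.Δ1 e=1 b=1 a=1 c=0 clk=0 d=1
t14.Δ0 e=1 b=1 a=1 c=0 clk=0 d=1
t14.Δ1 e=1 b=1 a=1 c=0 clk=1 d=1
t14.Δ2 e=1 b=1 a=1 c=1 clk=1 d=1
t14.Δ3 e=1 b=1 a=1 c=1 clk=1 d=0
t15.Δ0 e=1 b=1 a=1 c=1 clk=1 d=0
t15.Δ1 e=1 b=1 a=1 c=1 clk=0 d=0
t16.Δ0 e=1 b=1 a=1 c=1 clk=0 d=0
t16.Δ1 e=1 b=1 a=1 c=1 clk=1 d=0
t16.Δ2 e=1 b=1 a=1 c=0 clk=1 d=0
t16.Δ3 e=1 b=1 a=1 c=0 clk=1 d=1

0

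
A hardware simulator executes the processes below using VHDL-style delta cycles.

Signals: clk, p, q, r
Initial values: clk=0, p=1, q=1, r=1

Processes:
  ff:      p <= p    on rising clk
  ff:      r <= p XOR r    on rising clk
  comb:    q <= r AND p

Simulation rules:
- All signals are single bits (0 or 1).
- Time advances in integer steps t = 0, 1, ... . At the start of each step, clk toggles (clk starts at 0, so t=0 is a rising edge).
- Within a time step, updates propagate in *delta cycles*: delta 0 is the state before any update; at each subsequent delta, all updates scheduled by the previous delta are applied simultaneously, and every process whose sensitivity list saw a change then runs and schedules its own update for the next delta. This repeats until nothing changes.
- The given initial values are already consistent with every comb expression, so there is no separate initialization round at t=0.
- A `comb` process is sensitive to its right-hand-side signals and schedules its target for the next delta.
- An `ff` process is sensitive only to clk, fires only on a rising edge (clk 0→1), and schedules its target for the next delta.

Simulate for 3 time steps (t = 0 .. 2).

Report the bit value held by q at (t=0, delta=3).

0

t0.Δ0 r=1 p=1 q=1 clk=0
t0.Δ1 r=1 p=1 q=1 clk=1
t0.Δ2 r=0 p=1 q=1 clk=1
t0.Δ3 r=0 p=1 q=0 clk=1
t1.Δ0 r=0 p=1 q=0 clk=1
t1.Δ1 r=0 p=1 q=0 clk=0
t2.Δ0 r=0 p=1 q=0 clk=0
t2.Δ1 r=0 p=1 q=0 clk=1
t2.Δ2 r=1 p=1 q=0 clk=1
t2.Δ3 r=1 p=1 q=1 clk=1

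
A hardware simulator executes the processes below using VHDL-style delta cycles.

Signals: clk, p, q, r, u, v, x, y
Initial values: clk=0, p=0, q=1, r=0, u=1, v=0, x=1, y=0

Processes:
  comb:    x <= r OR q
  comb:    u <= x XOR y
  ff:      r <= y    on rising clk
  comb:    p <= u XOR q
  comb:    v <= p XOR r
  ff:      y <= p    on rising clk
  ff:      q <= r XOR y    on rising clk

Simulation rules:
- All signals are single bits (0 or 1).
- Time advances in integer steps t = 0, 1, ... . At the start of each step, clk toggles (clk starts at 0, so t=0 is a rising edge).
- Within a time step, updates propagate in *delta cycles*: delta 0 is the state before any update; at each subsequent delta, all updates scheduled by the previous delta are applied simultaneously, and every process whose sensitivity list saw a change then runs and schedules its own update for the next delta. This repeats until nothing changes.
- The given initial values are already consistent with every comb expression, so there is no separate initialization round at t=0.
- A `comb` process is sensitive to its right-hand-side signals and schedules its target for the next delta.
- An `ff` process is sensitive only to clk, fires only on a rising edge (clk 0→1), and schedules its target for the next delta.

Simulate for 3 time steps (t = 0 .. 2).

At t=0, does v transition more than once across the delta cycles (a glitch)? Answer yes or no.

yes

t0.Δ0 r=0 y=0 p=0 q=1 clk=0 x=1 u=1 v=0
t0.Δ1 r=0 y=0 p=0 q=1 clk=1 x=1 u=1 v=0
t0.Δ2 r=0 y=0 p=0 q=0 clk=1 x=1 u=1 v=0
t0.Δ3 r=0 y=0 p=1 q=0 clk=1 x=0 u=1 v=0
t0.Δ4 r=0 y=0 p=1 q=0 clk=1 x=0 u=0 v=1
t0.Δ5 r=0 y=0 p=0 q=0 clk=1 x=0 u=0 v=1
t0.Δ6 r=0 y=0 p=0 q=0 clk=1 x=0 u=0 v=0
t1.Δ0 r=0 y=0 p=0 q=0 clk=1 x=0 u=0 v=0
t1.Δ1 r=0 y=0 p=0 q=0 clk=0 x=0 u=0 v=0
t2.Δ0 r=0 y=0 p=0 q=0 clk=0 x=0 u=0 v=0
t2.Δ1 r=0 y=0 p=0 q=0 clk=1 x=0 u=0 v=0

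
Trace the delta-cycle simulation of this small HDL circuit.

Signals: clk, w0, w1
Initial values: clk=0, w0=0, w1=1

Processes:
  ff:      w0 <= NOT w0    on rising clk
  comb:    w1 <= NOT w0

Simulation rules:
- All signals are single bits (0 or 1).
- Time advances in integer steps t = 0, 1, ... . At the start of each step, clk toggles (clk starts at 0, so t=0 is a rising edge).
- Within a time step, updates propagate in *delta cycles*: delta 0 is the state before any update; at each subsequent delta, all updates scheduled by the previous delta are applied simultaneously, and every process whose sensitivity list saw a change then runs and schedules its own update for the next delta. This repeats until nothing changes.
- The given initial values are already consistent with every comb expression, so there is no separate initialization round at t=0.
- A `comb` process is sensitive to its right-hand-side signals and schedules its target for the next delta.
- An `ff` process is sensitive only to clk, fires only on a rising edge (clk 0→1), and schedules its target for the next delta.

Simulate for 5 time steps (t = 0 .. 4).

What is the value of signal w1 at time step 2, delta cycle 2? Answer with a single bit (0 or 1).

t0.Δ0 w0=0 w1=1 clk=0
t0.Δ1 w0=0 w1=1 clk=1
t0.Δ2 w0=1 w1=1 clk=1
t0.Δ3 w0=1 w1=0 clk=1
t1.Δ0 w0=1 w1=0 clk=1
t1.Δ1 w0=1 w1=0 clk=0
t2.Δ0 w0=1 w1=0 clk=0
t2.Δ1 w0=1 w1=0 clk=1
t2.Δ2 w0=0 w1=0 clk=1
t2.Δ3 w0=0 w1=1 clk=1
t3.Δ0 w0=0 w1=1 clk=1
t3.Δ1 w0=0 w1=1 clk=0
t4.Δ0 w0=0 w1=1 clk=0
t4.Δ1 w0=0 w1=1 clk=1
t4.Δ2 w0=1 w1=1 clk=1
t4.Δ3 w0=1 w1=0 clk=1

0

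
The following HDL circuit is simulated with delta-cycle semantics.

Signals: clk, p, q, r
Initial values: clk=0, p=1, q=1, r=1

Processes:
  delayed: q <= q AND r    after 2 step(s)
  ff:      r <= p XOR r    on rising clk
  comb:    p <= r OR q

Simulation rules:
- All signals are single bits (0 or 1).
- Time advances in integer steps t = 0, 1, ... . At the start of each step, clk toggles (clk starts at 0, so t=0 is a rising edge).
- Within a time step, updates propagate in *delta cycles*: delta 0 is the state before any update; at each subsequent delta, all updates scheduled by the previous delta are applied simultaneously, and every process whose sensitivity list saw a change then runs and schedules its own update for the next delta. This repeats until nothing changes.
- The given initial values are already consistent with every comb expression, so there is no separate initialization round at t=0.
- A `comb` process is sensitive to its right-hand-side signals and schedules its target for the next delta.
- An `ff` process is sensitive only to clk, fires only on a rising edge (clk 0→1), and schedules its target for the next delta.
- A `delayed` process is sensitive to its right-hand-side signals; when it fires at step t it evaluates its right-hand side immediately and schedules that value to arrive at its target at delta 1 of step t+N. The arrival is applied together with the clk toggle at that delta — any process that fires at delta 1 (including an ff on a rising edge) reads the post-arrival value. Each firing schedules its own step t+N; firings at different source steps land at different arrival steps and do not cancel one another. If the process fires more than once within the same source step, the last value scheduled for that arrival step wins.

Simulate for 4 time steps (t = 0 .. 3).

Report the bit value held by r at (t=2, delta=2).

[bits: p,q,r,clk]
t=0: Δ0=1110 Δ1=1111 Δ2=1101 | 2Δ
t=1: Δ0=1101 Δ1=1100 | 1Δ
t=2: Δ0=1100 Δ1=1001 Δ2=0011 Δ3=1011 | 3Δ
t=3: Δ0=1011 Δ1=1010 | 1Δ

1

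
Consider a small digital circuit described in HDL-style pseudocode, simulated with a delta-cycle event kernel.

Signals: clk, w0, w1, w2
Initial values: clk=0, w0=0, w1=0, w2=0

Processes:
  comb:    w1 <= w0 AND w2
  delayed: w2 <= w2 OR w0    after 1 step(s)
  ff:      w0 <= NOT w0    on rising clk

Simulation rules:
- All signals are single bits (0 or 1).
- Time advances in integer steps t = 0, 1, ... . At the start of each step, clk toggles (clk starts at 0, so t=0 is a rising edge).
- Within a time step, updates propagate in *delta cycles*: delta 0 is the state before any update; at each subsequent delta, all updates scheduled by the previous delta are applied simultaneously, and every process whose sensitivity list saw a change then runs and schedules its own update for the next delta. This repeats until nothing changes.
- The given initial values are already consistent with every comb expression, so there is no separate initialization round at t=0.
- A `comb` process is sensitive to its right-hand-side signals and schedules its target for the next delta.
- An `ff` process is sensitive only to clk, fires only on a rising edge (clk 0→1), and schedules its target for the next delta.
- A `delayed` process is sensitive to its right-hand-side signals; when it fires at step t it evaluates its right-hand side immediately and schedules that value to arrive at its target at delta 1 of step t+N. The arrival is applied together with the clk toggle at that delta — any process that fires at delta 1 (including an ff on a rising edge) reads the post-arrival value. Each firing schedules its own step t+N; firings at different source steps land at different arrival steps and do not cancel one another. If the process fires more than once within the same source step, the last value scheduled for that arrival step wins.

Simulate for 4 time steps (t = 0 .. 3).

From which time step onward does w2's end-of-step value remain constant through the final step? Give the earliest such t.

[bits: clk,w2,w0,w1]
t=0: Δ0=0000 Δ1=1000 Δ2=1010 | 2Δ
t=1: Δ0=1010 Δ1=0110 Δ2=0111 | 2Δ
t=2: Δ0=0111 Δ1=1111 Δ2=1101 Δ3=1100 | 3Δ
t=3: Δ0=1100 Δ1=0100 | 1Δ

1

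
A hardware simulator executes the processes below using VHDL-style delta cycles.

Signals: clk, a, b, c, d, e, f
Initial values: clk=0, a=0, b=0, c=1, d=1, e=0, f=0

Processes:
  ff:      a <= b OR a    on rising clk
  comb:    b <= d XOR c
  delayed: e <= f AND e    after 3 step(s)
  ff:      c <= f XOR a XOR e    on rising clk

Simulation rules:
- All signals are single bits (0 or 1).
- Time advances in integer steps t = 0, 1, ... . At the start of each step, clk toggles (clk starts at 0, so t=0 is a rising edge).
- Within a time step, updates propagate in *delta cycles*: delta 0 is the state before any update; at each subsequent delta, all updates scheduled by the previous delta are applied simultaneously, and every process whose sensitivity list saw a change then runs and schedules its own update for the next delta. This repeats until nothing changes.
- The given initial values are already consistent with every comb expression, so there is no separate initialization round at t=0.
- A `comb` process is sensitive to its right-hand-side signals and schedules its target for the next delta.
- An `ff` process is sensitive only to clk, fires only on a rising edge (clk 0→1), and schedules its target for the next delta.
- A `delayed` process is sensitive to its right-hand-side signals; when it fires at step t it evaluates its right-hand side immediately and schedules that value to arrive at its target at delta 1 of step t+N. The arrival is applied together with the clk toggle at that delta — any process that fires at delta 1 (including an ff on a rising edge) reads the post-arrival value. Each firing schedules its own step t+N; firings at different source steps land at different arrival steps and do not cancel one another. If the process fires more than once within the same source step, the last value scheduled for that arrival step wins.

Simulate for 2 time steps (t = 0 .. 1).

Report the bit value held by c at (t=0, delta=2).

0

[bits: a,c,b,d,clk,f,e]
t=0: Δ0=0101000 Δ1=0101100 Δ2=0001100 Δ3=0011100 | 3Δ
t=1: Δ0=0011100 Δ1=0011000 | 1Δ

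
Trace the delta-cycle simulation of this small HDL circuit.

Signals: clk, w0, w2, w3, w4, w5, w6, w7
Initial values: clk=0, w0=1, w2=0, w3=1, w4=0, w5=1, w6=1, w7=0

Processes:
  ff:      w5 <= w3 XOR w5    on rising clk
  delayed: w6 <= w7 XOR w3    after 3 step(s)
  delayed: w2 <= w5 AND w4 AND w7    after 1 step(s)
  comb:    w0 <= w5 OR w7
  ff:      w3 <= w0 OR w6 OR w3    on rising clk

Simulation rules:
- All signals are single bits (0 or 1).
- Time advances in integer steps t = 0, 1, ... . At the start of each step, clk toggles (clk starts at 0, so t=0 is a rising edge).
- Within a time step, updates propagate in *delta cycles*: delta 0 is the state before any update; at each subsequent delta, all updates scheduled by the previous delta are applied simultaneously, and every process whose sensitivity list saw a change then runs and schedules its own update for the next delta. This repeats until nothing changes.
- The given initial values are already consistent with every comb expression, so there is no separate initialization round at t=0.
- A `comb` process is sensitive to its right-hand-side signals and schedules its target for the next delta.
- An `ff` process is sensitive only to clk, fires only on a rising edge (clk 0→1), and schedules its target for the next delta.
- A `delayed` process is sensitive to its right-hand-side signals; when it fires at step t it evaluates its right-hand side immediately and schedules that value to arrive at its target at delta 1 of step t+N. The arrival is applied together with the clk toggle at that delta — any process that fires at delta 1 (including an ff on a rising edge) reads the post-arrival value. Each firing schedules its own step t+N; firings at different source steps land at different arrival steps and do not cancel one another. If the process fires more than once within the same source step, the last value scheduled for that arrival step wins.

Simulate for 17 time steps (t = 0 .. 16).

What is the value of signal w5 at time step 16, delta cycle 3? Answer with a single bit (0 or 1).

0

[bits: w2,w6,w7,w4,w5,w3,clk,w0]
t=0: Δ0=01001101 Δ1=01001111 Δ2=01000111 Δ3=01000110 | 3Δ
t=1: Δ0=01000110 Δ1=01000100 | 1Δ
t=2: Δ0=01000100 Δ1=01000110 Δ2=01001110 Δ3=01001111 | 3Δ
t=3: Δ0=01001111 Δ1=01001101 | 1Δ
t=4: Δ0=01001101 Δ1=01001111 Δ2=01000111 Δ3=01000110 | 3Δ
t=5: Δ0=01000110 Δ1=01000100 | 1Δ
t=6: Δ0=01000100 Δ1=01000110 Δ2=01001110 Δ3=01001111 | 3Δ
t=7: Δ0=01001111 Δ1=01001101 | 1Δ
t=8: Δ0=01001101 Δ1=01001111 Δ2=01000111 Δ3=01000110 | 3Δ
t=9: Δ0=01000110 Δ1=01000100 | 1Δ
t=10: Δ0=01000100 Δ1=01000110 Δ2=01001110 Δ3=01001111 | 3Δ
t=11: Δ0=01001111 Δ1=01001101 | 1Δ
t=12: Δ0=01001101 Δ1=01001111 Δ2=01000111 Δ3=01000110 | 3Δ
t=13: Δ0=01000110 Δ1=01000100 | 1Δ
t=14: Δ0=01000100 Δ1=01000110 Δ2=01001110 Δ3=01001111 | 3Δ
t=15: Δ0=01001111 Δ1=01001101 | 1Δ
t=16: Δ0=01001101 Δ1=01001111 Δ2=01000111 Δ3=01000110 | 3Δ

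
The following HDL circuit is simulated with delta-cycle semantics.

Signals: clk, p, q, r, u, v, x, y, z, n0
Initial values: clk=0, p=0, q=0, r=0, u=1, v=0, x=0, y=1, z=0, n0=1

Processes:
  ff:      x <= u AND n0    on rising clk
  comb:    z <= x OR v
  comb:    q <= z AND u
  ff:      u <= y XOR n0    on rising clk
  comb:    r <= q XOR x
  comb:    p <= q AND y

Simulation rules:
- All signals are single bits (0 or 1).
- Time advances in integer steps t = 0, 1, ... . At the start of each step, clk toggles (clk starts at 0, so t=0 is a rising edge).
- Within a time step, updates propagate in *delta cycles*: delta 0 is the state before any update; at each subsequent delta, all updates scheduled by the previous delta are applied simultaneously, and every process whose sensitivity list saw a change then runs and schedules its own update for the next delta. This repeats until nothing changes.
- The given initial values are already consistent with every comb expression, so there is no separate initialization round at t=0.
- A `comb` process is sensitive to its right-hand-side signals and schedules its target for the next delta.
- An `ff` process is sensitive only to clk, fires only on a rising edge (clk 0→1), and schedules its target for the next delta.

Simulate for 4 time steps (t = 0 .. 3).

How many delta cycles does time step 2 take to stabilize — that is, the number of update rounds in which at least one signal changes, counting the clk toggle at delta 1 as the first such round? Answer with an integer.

3

[bits: clk,u,y,q,x,n0,z,p,v,r]
t=0: Δ0=0110010000 Δ1=1110010000 Δ2=1010110000 Δ3=1010111001 | 3Δ
t=1: Δ0=1010111001 Δ1=0010111001 | 1Δ
t=2: Δ0=0010111001 Δ1=1010111001 Δ2=1010011001 Δ3=1010010000 | 3Δ
t=3: Δ0=1010010000 Δ1=0010010000 | 1Δ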